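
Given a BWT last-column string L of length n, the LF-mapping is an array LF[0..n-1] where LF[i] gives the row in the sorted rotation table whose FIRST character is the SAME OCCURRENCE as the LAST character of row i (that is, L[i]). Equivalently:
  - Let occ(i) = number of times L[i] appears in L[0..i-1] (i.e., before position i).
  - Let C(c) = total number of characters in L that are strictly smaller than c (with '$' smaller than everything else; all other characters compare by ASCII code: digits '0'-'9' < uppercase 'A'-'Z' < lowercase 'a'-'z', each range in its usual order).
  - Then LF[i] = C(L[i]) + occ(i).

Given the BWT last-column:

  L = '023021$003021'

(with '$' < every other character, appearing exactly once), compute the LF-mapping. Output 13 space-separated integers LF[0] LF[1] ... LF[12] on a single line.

Answer: 1 8 11 2 9 6 0 3 4 12 5 10 7

Derivation:
Char counts: '$':1, '0':5, '1':2, '2':3, '3':2
C (first-col start): C('$')=0, C('0')=1, C('1')=6, C('2')=8, C('3')=11
L[0]='0': occ=0, LF[0]=C('0')+0=1+0=1
L[1]='2': occ=0, LF[1]=C('2')+0=8+0=8
L[2]='3': occ=0, LF[2]=C('3')+0=11+0=11
L[3]='0': occ=1, LF[3]=C('0')+1=1+1=2
L[4]='2': occ=1, LF[4]=C('2')+1=8+1=9
L[5]='1': occ=0, LF[5]=C('1')+0=6+0=6
L[6]='$': occ=0, LF[6]=C('$')+0=0+0=0
L[7]='0': occ=2, LF[7]=C('0')+2=1+2=3
L[8]='0': occ=3, LF[8]=C('0')+3=1+3=4
L[9]='3': occ=1, LF[9]=C('3')+1=11+1=12
L[10]='0': occ=4, LF[10]=C('0')+4=1+4=5
L[11]='2': occ=2, LF[11]=C('2')+2=8+2=10
L[12]='1': occ=1, LF[12]=C('1')+1=6+1=7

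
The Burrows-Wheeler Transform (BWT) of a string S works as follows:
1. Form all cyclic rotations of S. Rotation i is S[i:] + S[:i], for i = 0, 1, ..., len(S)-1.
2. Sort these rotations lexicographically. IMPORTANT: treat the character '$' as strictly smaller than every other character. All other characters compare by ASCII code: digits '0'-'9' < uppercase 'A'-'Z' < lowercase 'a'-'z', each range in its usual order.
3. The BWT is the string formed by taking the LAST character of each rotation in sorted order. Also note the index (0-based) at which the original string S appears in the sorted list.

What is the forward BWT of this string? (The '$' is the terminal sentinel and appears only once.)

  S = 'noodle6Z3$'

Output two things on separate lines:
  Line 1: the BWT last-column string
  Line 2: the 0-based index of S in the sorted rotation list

Answer: 3Ze6old$on
7

Derivation:
All 10 rotations (rotation i = S[i:]+S[:i]):
  rot[0] = noodle6Z3$
  rot[1] = oodle6Z3$n
  rot[2] = odle6Z3$no
  rot[3] = dle6Z3$noo
  rot[4] = le6Z3$nood
  rot[5] = e6Z3$noodl
  rot[6] = 6Z3$noodle
  rot[7] = Z3$noodle6
  rot[8] = 3$noodle6Z
  rot[9] = $noodle6Z3
Sorted (with $ < everything):
  sorted[0] = $noodle6Z3  (last char: '3')
  sorted[1] = 3$noodle6Z  (last char: 'Z')
  sorted[2] = 6Z3$noodle  (last char: 'e')
  sorted[3] = Z3$noodle6  (last char: '6')
  sorted[4] = dle6Z3$noo  (last char: 'o')
  sorted[5] = e6Z3$noodl  (last char: 'l')
  sorted[6] = le6Z3$nood  (last char: 'd')
  sorted[7] = noodle6Z3$  (last char: '$')
  sorted[8] = odle6Z3$no  (last char: 'o')
  sorted[9] = oodle6Z3$n  (last char: 'n')
Last column: 3Ze6old$on
Original string S is at sorted index 7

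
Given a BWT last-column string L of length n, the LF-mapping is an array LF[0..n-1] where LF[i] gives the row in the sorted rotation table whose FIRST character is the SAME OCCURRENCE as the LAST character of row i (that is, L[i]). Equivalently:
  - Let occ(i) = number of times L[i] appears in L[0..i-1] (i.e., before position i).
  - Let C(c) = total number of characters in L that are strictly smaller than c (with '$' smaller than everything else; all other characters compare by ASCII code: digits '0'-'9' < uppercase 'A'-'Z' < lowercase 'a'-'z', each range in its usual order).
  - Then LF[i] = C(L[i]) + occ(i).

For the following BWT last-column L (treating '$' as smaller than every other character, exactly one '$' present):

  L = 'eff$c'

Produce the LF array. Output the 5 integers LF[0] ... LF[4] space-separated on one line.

Char counts: '$':1, 'c':1, 'e':1, 'f':2
C (first-col start): C('$')=0, C('c')=1, C('e')=2, C('f')=3
L[0]='e': occ=0, LF[0]=C('e')+0=2+0=2
L[1]='f': occ=0, LF[1]=C('f')+0=3+0=3
L[2]='f': occ=1, LF[2]=C('f')+1=3+1=4
L[3]='$': occ=0, LF[3]=C('$')+0=0+0=0
L[4]='c': occ=0, LF[4]=C('c')+0=1+0=1

Answer: 2 3 4 0 1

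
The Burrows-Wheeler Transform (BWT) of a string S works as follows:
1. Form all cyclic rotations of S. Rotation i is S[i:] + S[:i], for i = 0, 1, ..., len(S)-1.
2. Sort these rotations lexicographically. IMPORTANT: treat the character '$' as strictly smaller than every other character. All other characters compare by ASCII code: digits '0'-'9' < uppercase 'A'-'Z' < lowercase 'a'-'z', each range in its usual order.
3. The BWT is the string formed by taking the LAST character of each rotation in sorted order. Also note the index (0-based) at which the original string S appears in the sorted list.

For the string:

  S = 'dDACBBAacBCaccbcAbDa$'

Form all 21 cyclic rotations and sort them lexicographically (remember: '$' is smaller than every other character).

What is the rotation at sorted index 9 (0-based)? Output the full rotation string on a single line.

Answer: DACBBAacBCaccbcAbDa$d

Derivation:
All 21 rotations (rotation i = S[i:]+S[:i]):
  rot[0] = dDACBBAacBCaccbcAbDa$
  rot[1] = DACBBAacBCaccbcAbDa$d
  rot[2] = ACBBAacBCaccbcAbDa$dD
  rot[3] = CBBAacBCaccbcAbDa$dDA
  rot[4] = BBAacBCaccbcAbDa$dDAC
  rot[5] = BAacBCaccbcAbDa$dDACB
  rot[6] = AacBCaccbcAbDa$dDACBB
  rot[7] = acBCaccbcAbDa$dDACBBA
  rot[8] = cBCaccbcAbDa$dDACBBAa
  rot[9] = BCaccbcAbDa$dDACBBAac
  rot[10] = CaccbcAbDa$dDACBBAacB
  rot[11] = accbcAbDa$dDACBBAacBC
  rot[12] = ccbcAbDa$dDACBBAacBCa
  rot[13] = cbcAbDa$dDACBBAacBCac
  rot[14] = bcAbDa$dDACBBAacBCacc
  rot[15] = cAbDa$dDACBBAacBCaccb
  rot[16] = AbDa$dDACBBAacBCaccbc
  rot[17] = bDa$dDACBBAacBCaccbcA
  rot[18] = Da$dDACBBAacBCaccbcAb
  rot[19] = a$dDACBBAacBCaccbcAbD
  rot[20] = $dDACBBAacBCaccbcAbDa
Sorted (with $ < everything):
  sorted[0] = $dDACBBAacBCaccbcAbDa
  sorted[1] = ACBBAacBCaccbcAbDa$dD
  sorted[2] = AacBCaccbcAbDa$dDACBB
  sorted[3] = AbDa$dDACBBAacBCaccbc
  sorted[4] = BAacBCaccbcAbDa$dDACB
  sorted[5] = BBAacBCaccbcAbDa$dDAC
  sorted[6] = BCaccbcAbDa$dDACBBAac
  sorted[7] = CBBAacBCaccbcAbDa$dDA
  sorted[8] = CaccbcAbDa$dDACBBAacB
  sorted[9] = DACBBAacBCaccbcAbDa$d
  sorted[10] = Da$dDACBBAacBCaccbcAb
  sorted[11] = a$dDACBBAacBCaccbcAbD
  sorted[12] = acBCaccbcAbDa$dDACBBA
  sorted[13] = accbcAbDa$dDACBBAacBC
  sorted[14] = bDa$dDACBBAacBCaccbcA
  sorted[15] = bcAbDa$dDACBBAacBCacc
  sorted[16] = cAbDa$dDACBBAacBCaccb
  sorted[17] = cBCaccbcAbDa$dDACBBAa
  sorted[18] = cbcAbDa$dDACBBAacBCac
  sorted[19] = ccbcAbDa$dDACBBAacBCa
  sorted[20] = dDACBBAacBCaccbcAbDa$
sorted[9] = DACBBAacBCaccbcAbDa$d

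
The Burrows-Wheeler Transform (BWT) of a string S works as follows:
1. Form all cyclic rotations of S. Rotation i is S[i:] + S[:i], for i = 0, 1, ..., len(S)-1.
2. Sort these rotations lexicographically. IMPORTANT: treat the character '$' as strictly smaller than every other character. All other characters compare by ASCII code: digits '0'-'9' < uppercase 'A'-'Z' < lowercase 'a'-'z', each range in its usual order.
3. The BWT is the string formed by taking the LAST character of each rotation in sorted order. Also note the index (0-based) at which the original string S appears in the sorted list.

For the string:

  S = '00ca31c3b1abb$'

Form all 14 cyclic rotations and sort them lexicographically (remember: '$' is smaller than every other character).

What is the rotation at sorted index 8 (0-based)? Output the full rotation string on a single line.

Answer: abb$00ca31c3b1

Derivation:
All 14 rotations (rotation i = S[i:]+S[:i]):
  rot[0] = 00ca31c3b1abb$
  rot[1] = 0ca31c3b1abb$0
  rot[2] = ca31c3b1abb$00
  rot[3] = a31c3b1abb$00c
  rot[4] = 31c3b1abb$00ca
  rot[5] = 1c3b1abb$00ca3
  rot[6] = c3b1abb$00ca31
  rot[7] = 3b1abb$00ca31c
  rot[8] = b1abb$00ca31c3
  rot[9] = 1abb$00ca31c3b
  rot[10] = abb$00ca31c3b1
  rot[11] = bb$00ca31c3b1a
  rot[12] = b$00ca31c3b1ab
  rot[13] = $00ca31c3b1abb
Sorted (with $ < everything):
  sorted[0] = $00ca31c3b1abb
  sorted[1] = 00ca31c3b1abb$
  sorted[2] = 0ca31c3b1abb$0
  sorted[3] = 1abb$00ca31c3b
  sorted[4] = 1c3b1abb$00ca3
  sorted[5] = 31c3b1abb$00ca
  sorted[6] = 3b1abb$00ca31c
  sorted[7] = a31c3b1abb$00c
  sorted[8] = abb$00ca31c3b1
  sorted[9] = b$00ca31c3b1ab
  sorted[10] = b1abb$00ca31c3
  sorted[11] = bb$00ca31c3b1a
  sorted[12] = c3b1abb$00ca31
  sorted[13] = ca31c3b1abb$00
sorted[8] = abb$00ca31c3b1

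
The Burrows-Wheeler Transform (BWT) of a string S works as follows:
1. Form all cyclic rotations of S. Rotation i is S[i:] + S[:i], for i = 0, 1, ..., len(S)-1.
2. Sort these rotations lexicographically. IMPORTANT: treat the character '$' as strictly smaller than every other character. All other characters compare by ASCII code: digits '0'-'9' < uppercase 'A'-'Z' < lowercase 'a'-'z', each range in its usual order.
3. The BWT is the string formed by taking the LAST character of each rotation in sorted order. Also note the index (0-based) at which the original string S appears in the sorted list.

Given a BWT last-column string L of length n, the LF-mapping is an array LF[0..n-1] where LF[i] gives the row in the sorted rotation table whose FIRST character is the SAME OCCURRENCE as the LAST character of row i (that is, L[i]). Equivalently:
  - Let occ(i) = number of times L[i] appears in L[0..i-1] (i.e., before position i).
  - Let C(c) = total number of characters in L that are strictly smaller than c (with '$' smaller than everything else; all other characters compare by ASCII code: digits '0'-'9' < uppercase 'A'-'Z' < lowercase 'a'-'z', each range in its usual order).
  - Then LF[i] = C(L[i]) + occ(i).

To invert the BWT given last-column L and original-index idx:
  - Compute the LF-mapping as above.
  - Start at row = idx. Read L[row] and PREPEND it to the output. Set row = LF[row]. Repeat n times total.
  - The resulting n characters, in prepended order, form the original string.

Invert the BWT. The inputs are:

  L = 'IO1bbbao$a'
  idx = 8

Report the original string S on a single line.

Answer: baobabO1I$

Derivation:
LF mapping: 2 3 1 6 7 8 4 9 0 5
Walk LF starting at row 8, prepending L[row]:
  step 1: row=8, L[8]='$', prepend. Next row=LF[8]=0
  step 2: row=0, L[0]='I', prepend. Next row=LF[0]=2
  step 3: row=2, L[2]='1', prepend. Next row=LF[2]=1
  step 4: row=1, L[1]='O', prepend. Next row=LF[1]=3
  step 5: row=3, L[3]='b', prepend. Next row=LF[3]=6
  step 6: row=6, L[6]='a', prepend. Next row=LF[6]=4
  step 7: row=4, L[4]='b', prepend. Next row=LF[4]=7
  step 8: row=7, L[7]='o', prepend. Next row=LF[7]=9
  step 9: row=9, L[9]='a', prepend. Next row=LF[9]=5
  step 10: row=5, L[5]='b', prepend. Next row=LF[5]=8
Reversed output: baobabO1I$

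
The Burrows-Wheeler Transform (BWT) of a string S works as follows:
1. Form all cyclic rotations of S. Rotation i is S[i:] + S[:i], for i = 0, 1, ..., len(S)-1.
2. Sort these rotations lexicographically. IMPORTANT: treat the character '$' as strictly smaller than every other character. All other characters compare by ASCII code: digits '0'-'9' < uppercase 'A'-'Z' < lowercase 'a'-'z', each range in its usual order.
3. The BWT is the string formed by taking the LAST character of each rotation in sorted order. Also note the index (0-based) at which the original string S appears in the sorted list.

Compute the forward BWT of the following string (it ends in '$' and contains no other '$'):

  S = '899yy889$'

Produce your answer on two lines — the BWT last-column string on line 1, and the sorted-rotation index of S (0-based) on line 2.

Answer: 9y8$889y9
3

Derivation:
All 9 rotations (rotation i = S[i:]+S[:i]):
  rot[0] = 899yy889$
  rot[1] = 99yy889$8
  rot[2] = 9yy889$89
  rot[3] = yy889$899
  rot[4] = y889$899y
  rot[5] = 889$899yy
  rot[6] = 89$899yy8
  rot[7] = 9$899yy88
  rot[8] = $899yy889
Sorted (with $ < everything):
  sorted[0] = $899yy889  (last char: '9')
  sorted[1] = 889$899yy  (last char: 'y')
  sorted[2] = 89$899yy8  (last char: '8')
  sorted[3] = 899yy889$  (last char: '$')
  sorted[4] = 9$899yy88  (last char: '8')
  sorted[5] = 99yy889$8  (last char: '8')
  sorted[6] = 9yy889$89  (last char: '9')
  sorted[7] = y889$899y  (last char: 'y')
  sorted[8] = yy889$899  (last char: '9')
Last column: 9y8$889y9
Original string S is at sorted index 3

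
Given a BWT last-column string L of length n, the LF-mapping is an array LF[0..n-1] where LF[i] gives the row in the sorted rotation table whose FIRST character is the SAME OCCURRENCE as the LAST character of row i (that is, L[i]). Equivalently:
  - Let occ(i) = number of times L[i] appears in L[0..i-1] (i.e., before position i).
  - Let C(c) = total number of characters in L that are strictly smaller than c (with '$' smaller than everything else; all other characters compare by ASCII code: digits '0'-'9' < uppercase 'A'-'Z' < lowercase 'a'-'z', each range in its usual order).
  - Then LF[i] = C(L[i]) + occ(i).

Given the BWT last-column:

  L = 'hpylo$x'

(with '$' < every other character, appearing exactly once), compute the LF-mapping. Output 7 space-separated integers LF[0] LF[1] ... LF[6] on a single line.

Answer: 1 4 6 2 3 0 5

Derivation:
Char counts: '$':1, 'h':1, 'l':1, 'o':1, 'p':1, 'x':1, 'y':1
C (first-col start): C('$')=0, C('h')=1, C('l')=2, C('o')=3, C('p')=4, C('x')=5, C('y')=6
L[0]='h': occ=0, LF[0]=C('h')+0=1+0=1
L[1]='p': occ=0, LF[1]=C('p')+0=4+0=4
L[2]='y': occ=0, LF[2]=C('y')+0=6+0=6
L[3]='l': occ=0, LF[3]=C('l')+0=2+0=2
L[4]='o': occ=0, LF[4]=C('o')+0=3+0=3
L[5]='$': occ=0, LF[5]=C('$')+0=0+0=0
L[6]='x': occ=0, LF[6]=C('x')+0=5+0=5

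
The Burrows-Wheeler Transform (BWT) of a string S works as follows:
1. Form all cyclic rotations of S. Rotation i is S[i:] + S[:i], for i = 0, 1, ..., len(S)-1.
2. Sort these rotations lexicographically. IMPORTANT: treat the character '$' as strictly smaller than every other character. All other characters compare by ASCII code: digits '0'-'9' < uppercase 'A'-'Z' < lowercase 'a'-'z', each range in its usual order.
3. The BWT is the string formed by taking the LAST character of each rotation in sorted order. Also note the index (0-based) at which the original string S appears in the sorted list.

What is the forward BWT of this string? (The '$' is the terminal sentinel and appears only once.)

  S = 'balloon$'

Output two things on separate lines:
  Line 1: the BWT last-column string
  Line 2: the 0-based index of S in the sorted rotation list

All 8 rotations (rotation i = S[i:]+S[:i]):
  rot[0] = balloon$
  rot[1] = alloon$b
  rot[2] = lloon$ba
  rot[3] = loon$bal
  rot[4] = oon$ball
  rot[5] = on$ballo
  rot[6] = n$balloo
  rot[7] = $balloon
Sorted (with $ < everything):
  sorted[0] = $balloon  (last char: 'n')
  sorted[1] = alloon$b  (last char: 'b')
  sorted[2] = balloon$  (last char: '$')
  sorted[3] = lloon$ba  (last char: 'a')
  sorted[4] = loon$bal  (last char: 'l')
  sorted[5] = n$balloo  (last char: 'o')
  sorted[6] = on$ballo  (last char: 'o')
  sorted[7] = oon$ball  (last char: 'l')
Last column: nb$alool
Original string S is at sorted index 2

Answer: nb$alool
2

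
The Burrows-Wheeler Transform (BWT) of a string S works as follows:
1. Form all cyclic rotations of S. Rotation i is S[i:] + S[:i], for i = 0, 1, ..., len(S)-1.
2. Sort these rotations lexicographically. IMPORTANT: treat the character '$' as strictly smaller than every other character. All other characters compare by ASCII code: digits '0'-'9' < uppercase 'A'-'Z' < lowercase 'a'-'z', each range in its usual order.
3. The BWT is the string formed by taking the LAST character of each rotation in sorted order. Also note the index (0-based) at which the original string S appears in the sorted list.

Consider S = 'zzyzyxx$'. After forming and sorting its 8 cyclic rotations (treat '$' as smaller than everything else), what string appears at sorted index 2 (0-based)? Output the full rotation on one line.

Answer: xx$zzyzy

Derivation:
All 8 rotations (rotation i = S[i:]+S[:i]):
  rot[0] = zzyzyxx$
  rot[1] = zyzyxx$z
  rot[2] = yzyxx$zz
  rot[3] = zyxx$zzy
  rot[4] = yxx$zzyz
  rot[5] = xx$zzyzy
  rot[6] = x$zzyzyx
  rot[7] = $zzyzyxx
Sorted (with $ < everything):
  sorted[0] = $zzyzyxx
  sorted[1] = x$zzyzyx
  sorted[2] = xx$zzyzy
  sorted[3] = yxx$zzyz
  sorted[4] = yzyxx$zz
  sorted[5] = zyxx$zzy
  sorted[6] = zyzyxx$z
  sorted[7] = zzyzyxx$
sorted[2] = xx$zzyzy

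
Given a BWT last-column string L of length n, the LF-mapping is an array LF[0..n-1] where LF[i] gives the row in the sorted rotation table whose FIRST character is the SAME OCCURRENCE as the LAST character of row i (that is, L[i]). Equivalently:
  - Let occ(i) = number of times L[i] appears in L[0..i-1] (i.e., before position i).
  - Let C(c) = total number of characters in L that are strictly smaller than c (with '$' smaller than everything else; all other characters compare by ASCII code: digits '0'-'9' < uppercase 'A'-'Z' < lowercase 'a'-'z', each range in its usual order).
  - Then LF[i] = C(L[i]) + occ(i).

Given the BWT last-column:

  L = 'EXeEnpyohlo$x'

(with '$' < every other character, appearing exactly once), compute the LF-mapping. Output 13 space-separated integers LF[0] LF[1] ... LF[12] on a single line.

Answer: 1 3 4 2 7 10 12 8 5 6 9 0 11

Derivation:
Char counts: '$':1, 'E':2, 'X':1, 'e':1, 'h':1, 'l':1, 'n':1, 'o':2, 'p':1, 'x':1, 'y':1
C (first-col start): C('$')=0, C('E')=1, C('X')=3, C('e')=4, C('h')=5, C('l')=6, C('n')=7, C('o')=8, C('p')=10, C('x')=11, C('y')=12
L[0]='E': occ=0, LF[0]=C('E')+0=1+0=1
L[1]='X': occ=0, LF[1]=C('X')+0=3+0=3
L[2]='e': occ=0, LF[2]=C('e')+0=4+0=4
L[3]='E': occ=1, LF[3]=C('E')+1=1+1=2
L[4]='n': occ=0, LF[4]=C('n')+0=7+0=7
L[5]='p': occ=0, LF[5]=C('p')+0=10+0=10
L[6]='y': occ=0, LF[6]=C('y')+0=12+0=12
L[7]='o': occ=0, LF[7]=C('o')+0=8+0=8
L[8]='h': occ=0, LF[8]=C('h')+0=5+0=5
L[9]='l': occ=0, LF[9]=C('l')+0=6+0=6
L[10]='o': occ=1, LF[10]=C('o')+1=8+1=9
L[11]='$': occ=0, LF[11]=C('$')+0=0+0=0
L[12]='x': occ=0, LF[12]=C('x')+0=11+0=11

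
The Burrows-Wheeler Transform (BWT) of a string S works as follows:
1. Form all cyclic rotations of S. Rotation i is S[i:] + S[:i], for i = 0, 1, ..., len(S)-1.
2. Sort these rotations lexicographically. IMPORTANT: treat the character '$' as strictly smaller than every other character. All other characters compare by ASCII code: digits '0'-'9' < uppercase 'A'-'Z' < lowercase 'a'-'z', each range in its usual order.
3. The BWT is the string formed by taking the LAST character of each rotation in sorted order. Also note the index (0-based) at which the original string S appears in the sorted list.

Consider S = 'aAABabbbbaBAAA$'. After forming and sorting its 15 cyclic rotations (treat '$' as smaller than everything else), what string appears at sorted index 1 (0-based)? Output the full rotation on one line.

All 15 rotations (rotation i = S[i:]+S[:i]):
  rot[0] = aAABabbbbaBAAA$
  rot[1] = AABabbbbaBAAA$a
  rot[2] = ABabbbbaBAAA$aA
  rot[3] = BabbbbaBAAA$aAA
  rot[4] = abbbbaBAAA$aAAB
  rot[5] = bbbbaBAAA$aAABa
  rot[6] = bbbaBAAA$aAABab
  rot[7] = bbaBAAA$aAABabb
  rot[8] = baBAAA$aAABabbb
  rot[9] = aBAAA$aAABabbbb
  rot[10] = BAAA$aAABabbbba
  rot[11] = AAA$aAABabbbbaB
  rot[12] = AA$aAABabbbbaBA
  rot[13] = A$aAABabbbbaBAA
  rot[14] = $aAABabbbbaBAAA
Sorted (with $ < everything):
  sorted[0] = $aAABabbbbaBAAA
  sorted[1] = A$aAABabbbbaBAA
  sorted[2] = AA$aAABabbbbaBA
  sorted[3] = AAA$aAABabbbbaB
  sorted[4] = AABabbbbaBAAA$a
  sorted[5] = ABabbbbaBAAA$aA
  sorted[6] = BAAA$aAABabbbba
  sorted[7] = BabbbbaBAAA$aAA
  sorted[8] = aAABabbbbaBAAA$
  sorted[9] = aBAAA$aAABabbbb
  sorted[10] = abbbbaBAAA$aAAB
  sorted[11] = baBAAA$aAABabbb
  sorted[12] = bbaBAAA$aAABabb
  sorted[13] = bbbaBAAA$aAABab
  sorted[14] = bbbbaBAAA$aAABa
sorted[1] = A$aAABabbbbaBAA

Answer: A$aAABabbbbaBAA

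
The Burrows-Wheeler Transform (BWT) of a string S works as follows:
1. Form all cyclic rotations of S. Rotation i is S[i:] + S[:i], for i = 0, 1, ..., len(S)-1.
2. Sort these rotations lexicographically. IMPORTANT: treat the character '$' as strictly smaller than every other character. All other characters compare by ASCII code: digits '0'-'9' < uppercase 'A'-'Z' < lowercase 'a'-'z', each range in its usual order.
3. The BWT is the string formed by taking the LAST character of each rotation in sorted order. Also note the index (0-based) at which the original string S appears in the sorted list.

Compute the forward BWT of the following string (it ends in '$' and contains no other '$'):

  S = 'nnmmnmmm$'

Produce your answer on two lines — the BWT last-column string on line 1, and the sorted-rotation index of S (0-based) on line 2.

Answer: mmmnnmmn$
8

Derivation:
All 9 rotations (rotation i = S[i:]+S[:i]):
  rot[0] = nnmmnmmm$
  rot[1] = nmmnmmm$n
  rot[2] = mmnmmm$nn
  rot[3] = mnmmm$nnm
  rot[4] = nmmm$nnmm
  rot[5] = mmm$nnmmn
  rot[6] = mm$nnmmnm
  rot[7] = m$nnmmnmm
  rot[8] = $nnmmnmmm
Sorted (with $ < everything):
  sorted[0] = $nnmmnmmm  (last char: 'm')
  sorted[1] = m$nnmmnmm  (last char: 'm')
  sorted[2] = mm$nnmmnm  (last char: 'm')
  sorted[3] = mmm$nnmmn  (last char: 'n')
  sorted[4] = mmnmmm$nn  (last char: 'n')
  sorted[5] = mnmmm$nnm  (last char: 'm')
  sorted[6] = nmmm$nnmm  (last char: 'm')
  sorted[7] = nmmnmmm$n  (last char: 'n')
  sorted[8] = nnmmnmmm$  (last char: '$')
Last column: mmmnnmmn$
Original string S is at sorted index 8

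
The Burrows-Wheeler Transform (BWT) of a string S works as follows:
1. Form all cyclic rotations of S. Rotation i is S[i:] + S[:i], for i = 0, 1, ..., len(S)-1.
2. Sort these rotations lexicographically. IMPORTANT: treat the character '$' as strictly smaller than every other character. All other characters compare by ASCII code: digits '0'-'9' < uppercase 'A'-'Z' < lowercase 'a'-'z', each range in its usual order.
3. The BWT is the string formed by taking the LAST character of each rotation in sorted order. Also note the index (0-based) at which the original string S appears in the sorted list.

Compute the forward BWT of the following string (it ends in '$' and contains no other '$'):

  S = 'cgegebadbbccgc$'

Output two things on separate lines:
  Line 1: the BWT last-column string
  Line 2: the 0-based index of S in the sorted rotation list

All 15 rotations (rotation i = S[i:]+S[:i]):
  rot[0] = cgegebadbbccgc$
  rot[1] = gegebadbbccgc$c
  rot[2] = egebadbbccgc$cg
  rot[3] = gebadbbccgc$cge
  rot[4] = ebadbbccgc$cgeg
  rot[5] = badbbccgc$cgege
  rot[6] = adbbccgc$cgegeb
  rot[7] = dbbccgc$cgegeba
  rot[8] = bbccgc$cgegebad
  rot[9] = bccgc$cgegebadb
  rot[10] = ccgc$cgegebadbb
  rot[11] = cgc$cgegebadbbc
  rot[12] = gc$cgegebadbbcc
  rot[13] = c$cgegebadbbccg
  rot[14] = $cgegebadbbccgc
Sorted (with $ < everything):
  sorted[0] = $cgegebadbbccgc  (last char: 'c')
  sorted[1] = adbbccgc$cgegeb  (last char: 'b')
  sorted[2] = badbbccgc$cgege  (last char: 'e')
  sorted[3] = bbccgc$cgegebad  (last char: 'd')
  sorted[4] = bccgc$cgegebadb  (last char: 'b')
  sorted[5] = c$cgegebadbbccg  (last char: 'g')
  sorted[6] = ccgc$cgegebadbb  (last char: 'b')
  sorted[7] = cgc$cgegebadbbc  (last char: 'c')
  sorted[8] = cgegebadbbccgc$  (last char: '$')
  sorted[9] = dbbccgc$cgegeba  (last char: 'a')
  sorted[10] = ebadbbccgc$cgeg  (last char: 'g')
  sorted[11] = egebadbbccgc$cg  (last char: 'g')
  sorted[12] = gc$cgegebadbbcc  (last char: 'c')
  sorted[13] = gebadbbccgc$cge  (last char: 'e')
  sorted[14] = gegebadbbccgc$c  (last char: 'c')
Last column: cbedbgbc$aggcec
Original string S is at sorted index 8

Answer: cbedbgbc$aggcec
8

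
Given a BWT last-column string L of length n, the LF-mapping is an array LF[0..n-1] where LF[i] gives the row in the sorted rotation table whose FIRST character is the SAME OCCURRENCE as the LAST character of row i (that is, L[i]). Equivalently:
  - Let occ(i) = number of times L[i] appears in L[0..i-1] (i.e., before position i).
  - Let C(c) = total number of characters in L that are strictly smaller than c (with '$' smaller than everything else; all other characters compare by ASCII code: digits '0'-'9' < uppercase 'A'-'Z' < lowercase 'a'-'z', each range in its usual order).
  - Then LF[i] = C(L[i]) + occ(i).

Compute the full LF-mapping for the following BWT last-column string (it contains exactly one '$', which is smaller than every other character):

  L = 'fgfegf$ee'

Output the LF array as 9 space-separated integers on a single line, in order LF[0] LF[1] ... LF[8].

Answer: 4 7 5 1 8 6 0 2 3

Derivation:
Char counts: '$':1, 'e':3, 'f':3, 'g':2
C (first-col start): C('$')=0, C('e')=1, C('f')=4, C('g')=7
L[0]='f': occ=0, LF[0]=C('f')+0=4+0=4
L[1]='g': occ=0, LF[1]=C('g')+0=7+0=7
L[2]='f': occ=1, LF[2]=C('f')+1=4+1=5
L[3]='e': occ=0, LF[3]=C('e')+0=1+0=1
L[4]='g': occ=1, LF[4]=C('g')+1=7+1=8
L[5]='f': occ=2, LF[5]=C('f')+2=4+2=6
L[6]='$': occ=0, LF[6]=C('$')+0=0+0=0
L[7]='e': occ=1, LF[7]=C('e')+1=1+1=2
L[8]='e': occ=2, LF[8]=C('e')+2=1+2=3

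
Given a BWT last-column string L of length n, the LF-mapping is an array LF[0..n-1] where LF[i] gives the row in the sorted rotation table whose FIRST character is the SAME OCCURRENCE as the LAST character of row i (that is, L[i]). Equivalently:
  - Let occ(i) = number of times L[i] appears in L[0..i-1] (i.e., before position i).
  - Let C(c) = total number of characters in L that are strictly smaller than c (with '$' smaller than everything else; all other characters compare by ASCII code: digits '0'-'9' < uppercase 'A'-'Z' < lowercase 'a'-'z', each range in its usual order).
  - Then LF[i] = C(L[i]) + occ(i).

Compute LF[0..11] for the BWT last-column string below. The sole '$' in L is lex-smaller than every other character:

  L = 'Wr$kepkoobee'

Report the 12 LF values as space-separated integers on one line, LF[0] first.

Answer: 1 11 0 6 3 10 7 8 9 2 4 5

Derivation:
Char counts: '$':1, 'W':1, 'b':1, 'e':3, 'k':2, 'o':2, 'p':1, 'r':1
C (first-col start): C('$')=0, C('W')=1, C('b')=2, C('e')=3, C('k')=6, C('o')=8, C('p')=10, C('r')=11
L[0]='W': occ=0, LF[0]=C('W')+0=1+0=1
L[1]='r': occ=0, LF[1]=C('r')+0=11+0=11
L[2]='$': occ=0, LF[2]=C('$')+0=0+0=0
L[3]='k': occ=0, LF[3]=C('k')+0=6+0=6
L[4]='e': occ=0, LF[4]=C('e')+0=3+0=3
L[5]='p': occ=0, LF[5]=C('p')+0=10+0=10
L[6]='k': occ=1, LF[6]=C('k')+1=6+1=7
L[7]='o': occ=0, LF[7]=C('o')+0=8+0=8
L[8]='o': occ=1, LF[8]=C('o')+1=8+1=9
L[9]='b': occ=0, LF[9]=C('b')+0=2+0=2
L[10]='e': occ=1, LF[10]=C('e')+1=3+1=4
L[11]='e': occ=2, LF[11]=C('e')+2=3+2=5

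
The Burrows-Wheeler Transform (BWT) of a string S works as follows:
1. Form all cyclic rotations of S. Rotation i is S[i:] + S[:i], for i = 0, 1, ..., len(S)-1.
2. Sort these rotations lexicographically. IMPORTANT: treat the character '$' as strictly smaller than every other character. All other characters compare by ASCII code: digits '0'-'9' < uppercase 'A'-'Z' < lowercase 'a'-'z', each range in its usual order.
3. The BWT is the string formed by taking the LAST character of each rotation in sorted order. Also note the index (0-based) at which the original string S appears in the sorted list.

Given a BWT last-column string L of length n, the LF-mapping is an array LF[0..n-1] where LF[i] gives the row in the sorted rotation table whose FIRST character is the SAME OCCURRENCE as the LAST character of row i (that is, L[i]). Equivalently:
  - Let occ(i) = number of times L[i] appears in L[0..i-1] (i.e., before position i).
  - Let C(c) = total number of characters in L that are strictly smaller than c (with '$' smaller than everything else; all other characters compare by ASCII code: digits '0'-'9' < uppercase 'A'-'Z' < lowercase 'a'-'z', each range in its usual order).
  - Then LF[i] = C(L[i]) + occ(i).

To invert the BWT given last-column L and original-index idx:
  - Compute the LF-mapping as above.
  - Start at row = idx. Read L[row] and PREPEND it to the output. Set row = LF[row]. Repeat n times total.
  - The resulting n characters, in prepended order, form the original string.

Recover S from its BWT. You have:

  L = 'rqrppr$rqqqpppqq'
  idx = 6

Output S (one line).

LF mapping: 12 6 13 1 2 14 0 15 7 8 9 3 4 5 10 11
Walk LF starting at row 6, prepending L[row]:
  step 1: row=6, L[6]='$', prepend. Next row=LF[6]=0
  step 2: row=0, L[0]='r', prepend. Next row=LF[0]=12
  step 3: row=12, L[12]='p', prepend. Next row=LF[12]=4
  step 4: row=4, L[4]='p', prepend. Next row=LF[4]=2
  step 5: row=2, L[2]='r', prepend. Next row=LF[2]=13
  step 6: row=13, L[13]='p', prepend. Next row=LF[13]=5
  step 7: row=5, L[5]='r', prepend. Next row=LF[5]=14
  step 8: row=14, L[14]='q', prepend. Next row=LF[14]=10
  step 9: row=10, L[10]='q', prepend. Next row=LF[10]=9
  step 10: row=9, L[9]='q', prepend. Next row=LF[9]=8
  step 11: row=8, L[8]='q', prepend. Next row=LF[8]=7
  step 12: row=7, L[7]='r', prepend. Next row=LF[7]=15
  step 13: row=15, L[15]='q', prepend. Next row=LF[15]=11
  step 14: row=11, L[11]='p', prepend. Next row=LF[11]=3
  step 15: row=3, L[3]='p', prepend. Next row=LF[3]=1
  step 16: row=1, L[1]='q', prepend. Next row=LF[1]=6
Reversed output: qppqrqqqqrprppr$

Answer: qppqrqqqqrprppr$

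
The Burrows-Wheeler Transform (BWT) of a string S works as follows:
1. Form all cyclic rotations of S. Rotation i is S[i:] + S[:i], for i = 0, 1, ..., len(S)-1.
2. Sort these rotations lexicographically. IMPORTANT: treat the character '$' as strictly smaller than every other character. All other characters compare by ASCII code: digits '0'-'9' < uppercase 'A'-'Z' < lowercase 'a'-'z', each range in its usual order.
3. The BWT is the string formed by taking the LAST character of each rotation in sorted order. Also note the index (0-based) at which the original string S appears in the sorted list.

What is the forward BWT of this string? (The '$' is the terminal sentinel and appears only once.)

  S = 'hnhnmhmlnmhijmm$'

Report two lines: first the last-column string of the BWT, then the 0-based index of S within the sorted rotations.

Answer: mmm$nhimmnnhjhlh
3

Derivation:
All 16 rotations (rotation i = S[i:]+S[:i]):
  rot[0] = hnhnmhmlnmhijmm$
  rot[1] = nhnmhmlnmhijmm$h
  rot[2] = hnmhmlnmhijmm$hn
  rot[3] = nmhmlnmhijmm$hnh
  rot[4] = mhmlnmhijmm$hnhn
  rot[5] = hmlnmhijmm$hnhnm
  rot[6] = mlnmhijmm$hnhnmh
  rot[7] = lnmhijmm$hnhnmhm
  rot[8] = nmhijmm$hnhnmhml
  rot[9] = mhijmm$hnhnmhmln
  rot[10] = hijmm$hnhnmhmlnm
  rot[11] = ijmm$hnhnmhmlnmh
  rot[12] = jmm$hnhnmhmlnmhi
  rot[13] = mm$hnhnmhmlnmhij
  rot[14] = m$hnhnmhmlnmhijm
  rot[15] = $hnhnmhmlnmhijmm
Sorted (with $ < everything):
  sorted[0] = $hnhnmhmlnmhijmm  (last char: 'm')
  sorted[1] = hijmm$hnhnmhmlnm  (last char: 'm')
  sorted[2] = hmlnmhijmm$hnhnm  (last char: 'm')
  sorted[3] = hnhnmhmlnmhijmm$  (last char: '$')
  sorted[4] = hnmhmlnmhijmm$hn  (last char: 'n')
  sorted[5] = ijmm$hnhnmhmlnmh  (last char: 'h')
  sorted[6] = jmm$hnhnmhmlnmhi  (last char: 'i')
  sorted[7] = lnmhijmm$hnhnmhm  (last char: 'm')
  sorted[8] = m$hnhnmhmlnmhijm  (last char: 'm')
  sorted[9] = mhijmm$hnhnmhmln  (last char: 'n')
  sorted[10] = mhmlnmhijmm$hnhn  (last char: 'n')
  sorted[11] = mlnmhijmm$hnhnmh  (last char: 'h')
  sorted[12] = mm$hnhnmhmlnmhij  (last char: 'j')
  sorted[13] = nhnmhmlnmhijmm$h  (last char: 'h')
  sorted[14] = nmhijmm$hnhnmhml  (last char: 'l')
  sorted[15] = nmhmlnmhijmm$hnh  (last char: 'h')
Last column: mmm$nhimmnnhjhlh
Original string S is at sorted index 3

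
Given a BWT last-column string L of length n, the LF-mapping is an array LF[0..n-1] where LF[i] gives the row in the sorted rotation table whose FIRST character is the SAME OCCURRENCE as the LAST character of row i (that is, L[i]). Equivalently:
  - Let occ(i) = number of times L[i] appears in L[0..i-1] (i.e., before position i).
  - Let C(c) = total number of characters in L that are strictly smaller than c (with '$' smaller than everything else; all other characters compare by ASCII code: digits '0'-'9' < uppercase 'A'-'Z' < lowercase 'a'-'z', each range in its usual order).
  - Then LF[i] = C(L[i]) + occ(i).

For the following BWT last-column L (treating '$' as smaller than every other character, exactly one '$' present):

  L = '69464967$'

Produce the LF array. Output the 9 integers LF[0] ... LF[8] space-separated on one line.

Answer: 3 7 1 4 2 8 5 6 0

Derivation:
Char counts: '$':1, '4':2, '6':3, '7':1, '9':2
C (first-col start): C('$')=0, C('4')=1, C('6')=3, C('7')=6, C('9')=7
L[0]='6': occ=0, LF[0]=C('6')+0=3+0=3
L[1]='9': occ=0, LF[1]=C('9')+0=7+0=7
L[2]='4': occ=0, LF[2]=C('4')+0=1+0=1
L[3]='6': occ=1, LF[3]=C('6')+1=3+1=4
L[4]='4': occ=1, LF[4]=C('4')+1=1+1=2
L[5]='9': occ=1, LF[5]=C('9')+1=7+1=8
L[6]='6': occ=2, LF[6]=C('6')+2=3+2=5
L[7]='7': occ=0, LF[7]=C('7')+0=6+0=6
L[8]='$': occ=0, LF[8]=C('$')+0=0+0=0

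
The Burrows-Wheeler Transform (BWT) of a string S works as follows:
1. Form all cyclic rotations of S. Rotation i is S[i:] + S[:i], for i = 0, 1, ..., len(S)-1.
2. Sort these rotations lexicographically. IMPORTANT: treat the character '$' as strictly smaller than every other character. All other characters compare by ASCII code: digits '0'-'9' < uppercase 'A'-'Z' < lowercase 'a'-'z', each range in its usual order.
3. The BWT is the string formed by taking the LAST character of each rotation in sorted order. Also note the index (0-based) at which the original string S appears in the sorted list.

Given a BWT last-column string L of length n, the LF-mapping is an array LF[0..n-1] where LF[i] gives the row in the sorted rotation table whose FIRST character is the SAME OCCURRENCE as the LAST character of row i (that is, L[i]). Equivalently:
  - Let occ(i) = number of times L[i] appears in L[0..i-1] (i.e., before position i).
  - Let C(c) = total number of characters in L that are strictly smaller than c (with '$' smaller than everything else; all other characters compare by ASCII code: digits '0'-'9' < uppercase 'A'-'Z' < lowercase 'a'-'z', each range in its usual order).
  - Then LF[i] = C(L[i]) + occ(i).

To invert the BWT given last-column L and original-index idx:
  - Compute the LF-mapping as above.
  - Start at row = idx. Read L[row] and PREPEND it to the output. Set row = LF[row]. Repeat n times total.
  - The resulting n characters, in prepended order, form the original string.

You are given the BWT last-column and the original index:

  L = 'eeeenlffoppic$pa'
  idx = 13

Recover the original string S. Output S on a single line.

LF mapping: 3 4 5 6 11 10 7 8 12 13 14 9 2 0 15 1
Walk LF starting at row 13, prepending L[row]:
  step 1: row=13, L[13]='$', prepend. Next row=LF[13]=0
  step 2: row=0, L[0]='e', prepend. Next row=LF[0]=3
  step 3: row=3, L[3]='e', prepend. Next row=LF[3]=6
  step 4: row=6, L[6]='f', prepend. Next row=LF[6]=7
  step 5: row=7, L[7]='f', prepend. Next row=LF[7]=8
  step 6: row=8, L[8]='o', prepend. Next row=LF[8]=12
  step 7: row=12, L[12]='c', prepend. Next row=LF[12]=2
  step 8: row=2, L[2]='e', prepend. Next row=LF[2]=5
  step 9: row=5, L[5]='l', prepend. Next row=LF[5]=10
  step 10: row=10, L[10]='p', prepend. Next row=LF[10]=14
  step 11: row=14, L[14]='p', prepend. Next row=LF[14]=15
  step 12: row=15, L[15]='a', prepend. Next row=LF[15]=1
  step 13: row=1, L[1]='e', prepend. Next row=LF[1]=4
  step 14: row=4, L[4]='n', prepend. Next row=LF[4]=11
  step 15: row=11, L[11]='i', prepend. Next row=LF[11]=9
  step 16: row=9, L[9]='p', prepend. Next row=LF[9]=13
Reversed output: pineapplecoffee$

Answer: pineapplecoffee$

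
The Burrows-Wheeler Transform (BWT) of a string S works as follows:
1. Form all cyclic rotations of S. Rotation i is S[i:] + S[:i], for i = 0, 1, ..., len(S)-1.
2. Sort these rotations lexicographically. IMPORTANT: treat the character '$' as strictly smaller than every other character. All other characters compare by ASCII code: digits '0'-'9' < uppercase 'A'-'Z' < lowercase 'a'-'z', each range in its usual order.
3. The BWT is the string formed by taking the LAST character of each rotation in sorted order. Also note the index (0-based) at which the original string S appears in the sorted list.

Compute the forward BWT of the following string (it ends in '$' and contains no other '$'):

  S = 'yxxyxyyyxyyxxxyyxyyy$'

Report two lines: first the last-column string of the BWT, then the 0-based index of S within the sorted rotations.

All 21 rotations (rotation i = S[i:]+S[:i]):
  rot[0] = yxxyxyyyxyyxxxyyxyyy$
  rot[1] = xxyxyyyxyyxxxyyxyyy$y
  rot[2] = xyxyyyxyyxxxyyxyyy$yx
  rot[3] = yxyyyxyyxxxyyxyyy$yxx
  rot[4] = xyyyxyyxxxyyxyyy$yxxy
  rot[5] = yyyxyyxxxyyxyyy$yxxyx
  rot[6] = yyxyyxxxyyxyyy$yxxyxy
  rot[7] = yxyyxxxyyxyyy$yxxyxyy
  rot[8] = xyyxxxyyxyyy$yxxyxyyy
  rot[9] = yyxxxyyxyyy$yxxyxyyyx
  rot[10] = yxxxyyxyyy$yxxyxyyyxy
  rot[11] = xxxyyxyyy$yxxyxyyyxyy
  rot[12] = xxyyxyyy$yxxyxyyyxyyx
  rot[13] = xyyxyyy$yxxyxyyyxyyxx
  rot[14] = yyxyyy$yxxyxyyyxyyxxx
  rot[15] = yxyyy$yxxyxyyyxyyxxxy
  rot[16] = xyyy$yxxyxyyyxyyxxxyy
  rot[17] = yyy$yxxyxyyyxyyxxxyyx
  rot[18] = yy$yxxyxyyyxyyxxxyyxy
  rot[19] = y$yxxyxyyyxyyxxxyyxyy
  rot[20] = $yxxyxyyyxyyxxxyyxyyy
Sorted (with $ < everything):
  sorted[0] = $yxxyxyyyxyyxxxyyxyyy  (last char: 'y')
  sorted[1] = xxxyyxyyy$yxxyxyyyxyy  (last char: 'y')
  sorted[2] = xxyxyyyxyyxxxyyxyyy$y  (last char: 'y')
  sorted[3] = xxyyxyyy$yxxyxyyyxyyx  (last char: 'x')
  sorted[4] = xyxyyyxyyxxxyyxyyy$yx  (last char: 'x')
  sorted[5] = xyyxxxyyxyyy$yxxyxyyy  (last char: 'y')
  sorted[6] = xyyxyyy$yxxyxyyyxyyxx  (last char: 'x')
  sorted[7] = xyyy$yxxyxyyyxyyxxxyy  (last char: 'y')
  sorted[8] = xyyyxyyxxxyyxyyy$yxxy  (last char: 'y')
  sorted[9] = y$yxxyxyyyxyyxxxyyxyy  (last char: 'y')
  sorted[10] = yxxxyyxyyy$yxxyxyyyxy  (last char: 'y')
  sorted[11] = yxxyxyyyxyyxxxyyxyyy$  (last char: '$')
  sorted[12] = yxyyxxxyyxyyy$yxxyxyy  (last char: 'y')
  sorted[13] = yxyyy$yxxyxyyyxyyxxxy  (last char: 'y')
  sorted[14] = yxyyyxyyxxxyyxyyy$yxx  (last char: 'x')
  sorted[15] = yy$yxxyxyyyxyyxxxyyxy  (last char: 'y')
  sorted[16] = yyxxxyyxyyy$yxxyxyyyx  (last char: 'x')
  sorted[17] = yyxyyxxxyyxyyy$yxxyxy  (last char: 'y')
  sorted[18] = yyxyyy$yxxyxyyyxyyxxx  (last char: 'x')
  sorted[19] = yyy$yxxyxyyyxyyxxxyyx  (last char: 'x')
  sorted[20] = yyyxyyxxxyyxyyy$yxxyx  (last char: 'x')
Last column: yyyxxyxyyyy$yyxyxyxxx
Original string S is at sorted index 11

Answer: yyyxxyxyyyy$yyxyxyxxx
11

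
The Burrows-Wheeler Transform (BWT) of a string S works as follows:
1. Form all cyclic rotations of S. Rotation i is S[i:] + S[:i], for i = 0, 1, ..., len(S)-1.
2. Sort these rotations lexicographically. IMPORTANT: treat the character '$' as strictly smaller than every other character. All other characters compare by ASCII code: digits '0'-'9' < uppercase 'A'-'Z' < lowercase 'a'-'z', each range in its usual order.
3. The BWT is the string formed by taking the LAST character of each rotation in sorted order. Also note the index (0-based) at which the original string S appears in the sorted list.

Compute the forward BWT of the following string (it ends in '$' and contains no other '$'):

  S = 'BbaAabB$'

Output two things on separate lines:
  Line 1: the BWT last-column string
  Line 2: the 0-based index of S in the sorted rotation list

All 8 rotations (rotation i = S[i:]+S[:i]):
  rot[0] = BbaAabB$
  rot[1] = baAabB$B
  rot[2] = aAabB$Bb
  rot[3] = AabB$Bba
  rot[4] = abB$BbaA
  rot[5] = bB$BbaAa
  rot[6] = B$BbaAab
  rot[7] = $BbaAabB
Sorted (with $ < everything):
  sorted[0] = $BbaAabB  (last char: 'B')
  sorted[1] = AabB$Bba  (last char: 'a')
  sorted[2] = B$BbaAab  (last char: 'b')
  sorted[3] = BbaAabB$  (last char: '$')
  sorted[4] = aAabB$Bb  (last char: 'b')
  sorted[5] = abB$BbaA  (last char: 'A')
  sorted[6] = bB$BbaAa  (last char: 'a')
  sorted[7] = baAabB$B  (last char: 'B')
Last column: Bab$bAaB
Original string S is at sorted index 3

Answer: Bab$bAaB
3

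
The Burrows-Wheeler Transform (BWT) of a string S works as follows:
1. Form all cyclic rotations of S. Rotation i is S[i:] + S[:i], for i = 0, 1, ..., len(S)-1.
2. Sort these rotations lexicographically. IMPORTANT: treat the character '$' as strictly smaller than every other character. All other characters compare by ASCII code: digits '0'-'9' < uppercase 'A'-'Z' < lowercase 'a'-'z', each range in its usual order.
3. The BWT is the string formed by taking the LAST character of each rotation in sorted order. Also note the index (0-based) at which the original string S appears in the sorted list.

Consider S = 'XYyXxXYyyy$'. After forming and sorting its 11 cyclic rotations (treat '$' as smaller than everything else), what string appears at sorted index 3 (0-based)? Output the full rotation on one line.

Answer: XxXYyyy$XYy

Derivation:
All 11 rotations (rotation i = S[i:]+S[:i]):
  rot[0] = XYyXxXYyyy$
  rot[1] = YyXxXYyyy$X
  rot[2] = yXxXYyyy$XY
  rot[3] = XxXYyyy$XYy
  rot[4] = xXYyyy$XYyX
  rot[5] = XYyyy$XYyXx
  rot[6] = Yyyy$XYyXxX
  rot[7] = yyy$XYyXxXY
  rot[8] = yy$XYyXxXYy
  rot[9] = y$XYyXxXYyy
  rot[10] = $XYyXxXYyyy
Sorted (with $ < everything):
  sorted[0] = $XYyXxXYyyy
  sorted[1] = XYyXxXYyyy$
  sorted[2] = XYyyy$XYyXx
  sorted[3] = XxXYyyy$XYy
  sorted[4] = YyXxXYyyy$X
  sorted[5] = Yyyy$XYyXxX
  sorted[6] = xXYyyy$XYyX
  sorted[7] = y$XYyXxXYyy
  sorted[8] = yXxXYyyy$XY
  sorted[9] = yy$XYyXxXYy
  sorted[10] = yyy$XYyXxXY
sorted[3] = XxXYyyy$XYy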